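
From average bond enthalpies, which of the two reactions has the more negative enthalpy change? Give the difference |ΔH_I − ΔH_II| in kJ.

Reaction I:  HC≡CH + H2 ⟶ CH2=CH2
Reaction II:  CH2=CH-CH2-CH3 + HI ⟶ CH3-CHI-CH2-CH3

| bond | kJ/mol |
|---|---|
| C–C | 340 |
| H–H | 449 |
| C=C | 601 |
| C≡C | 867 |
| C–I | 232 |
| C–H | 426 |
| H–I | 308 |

Reaction I:
  Bonds broken (reactants):
    C≡C: 1 × 867 = 867
    C–H: 2 × 426 = 852
    H–H: 1 × 449 = 449
    Σ(broken) = 2168 kJ
  Bonds formed (products):
    C–H: 4 × 426 = 1704
    C=C: 1 × 601 = 601
    Σ(formed) = 2305 kJ
  ΔH_I = 2168 − 2305 = −137 kJ
Reaction II:
  Bonds broken (reactants):
    C–C: 2 × 340 = 680
    C–H: 8 × 426 = 3408
    C=C: 1 × 601 = 601
    H–I: 1 × 308 = 308
    Σ(broken) = 4997 kJ
  Bonds formed (products):
    C–C: 3 × 340 = 1020
    C–H: 9 × 426 = 3834
    C–I: 1 × 232 = 232
    Σ(formed) = 5086 kJ
  ΔH_II = 4997 − 5086 = −89 kJ
ΔH_I − ΔH_II = −48 kJ, so reaction I has the more negative ΔH; |ΔH_I − ΔH_II| = 48 kJ.

Reaction I, by 48 kJ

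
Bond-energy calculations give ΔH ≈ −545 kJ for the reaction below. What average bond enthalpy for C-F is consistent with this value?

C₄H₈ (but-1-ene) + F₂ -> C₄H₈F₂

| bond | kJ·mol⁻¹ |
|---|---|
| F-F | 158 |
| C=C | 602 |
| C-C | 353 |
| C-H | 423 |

D(C-F) ≈ 476 kJ/mol

Let D be the C-F bond energy.
Σ(broken) = 2×353 + 8×423 + 1×602 + 1×158 = 4850
Σ(formed) = 3×353 + 2×D + 8×423 = 4443 + 2D
ΔH = Σ(broken) − Σ(formed) = (4850) − (4443 + 2D) = +407 − 2D
Setting this equal to −545 kJ gives 2D = 952, so D = 476 kJ/mol.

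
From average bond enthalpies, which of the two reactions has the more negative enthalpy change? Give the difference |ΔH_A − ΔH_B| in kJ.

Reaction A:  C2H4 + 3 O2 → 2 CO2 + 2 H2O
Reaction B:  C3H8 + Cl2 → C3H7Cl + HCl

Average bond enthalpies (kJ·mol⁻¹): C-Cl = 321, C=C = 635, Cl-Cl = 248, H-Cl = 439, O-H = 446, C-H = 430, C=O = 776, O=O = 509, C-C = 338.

Reaction A, by 924 kJ

Reaction A:
  Bonds broken (reactants):
    C-H: 4 × 430 = 1720
    C=C: 1 × 635 = 635
    O=O: 3 × 509 = 1527
    Σ(broken) = 3882 kJ
  Bonds formed (products):
    C=O: 4 × 776 = 3104
    O-H: 4 × 446 = 1784
    Σ(formed) = 4888 kJ
  ΔH_A = 3882 − 4888 = −1006 kJ
Reaction B:
  Bonds broken (reactants):
    C-C: 2 × 338 = 676
    C-H: 8 × 430 = 3440
    Cl-Cl: 1 × 248 = 248
    Σ(broken) = 4364 kJ
  Bonds formed (products):
    C-C: 2 × 338 = 676
    C-Cl: 1 × 321 = 321
    C-H: 7 × 430 = 3010
    H-Cl: 1 × 439 = 439
    Σ(formed) = 4446 kJ
  ΔH_B = 4364 − 4446 = −82 kJ
ΔH_A − ΔH_B = −924 kJ, so reaction A has the more negative ΔH; |ΔH_A − ΔH_B| = 924 kJ.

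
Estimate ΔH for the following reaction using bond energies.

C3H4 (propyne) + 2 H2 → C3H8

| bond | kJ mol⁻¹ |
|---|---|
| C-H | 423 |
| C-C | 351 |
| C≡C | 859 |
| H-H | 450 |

Bonds broken (reactants):
  C≡C: 1 × 859 = 859
  C-C: 1 × 351 = 351
  C-H: 4 × 423 = 1692
  H-H: 2 × 450 = 900
  Σ(broken) = 3802 kJ
Bonds formed (products):
  C-C: 2 × 351 = 702
  C-H: 8 × 423 = 3384
  Σ(formed) = 4086 kJ
ΔH = Σ(broken) − Σ(formed) = 3802 − 4086 = −284 kJ

ΔH ≈ −284 kJ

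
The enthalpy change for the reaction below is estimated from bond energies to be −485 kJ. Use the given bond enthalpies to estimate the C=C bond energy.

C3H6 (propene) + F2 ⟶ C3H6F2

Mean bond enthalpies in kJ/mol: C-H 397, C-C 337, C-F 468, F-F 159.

Let D be the C=C bond energy.
Σ(broken) = 1×337 + 6×397 + 1×D + 1×159 = 2878 + D
Σ(formed) = 2×337 + 2×468 + 6×397 = 3992
ΔH = Σ(broken) − Σ(formed) = (2878 + D) − (3992) = −1114 + D
Setting this equal to −485 kJ gives D = 629 kJ/mol.

D(C=C) ≈ 629 kJ/mol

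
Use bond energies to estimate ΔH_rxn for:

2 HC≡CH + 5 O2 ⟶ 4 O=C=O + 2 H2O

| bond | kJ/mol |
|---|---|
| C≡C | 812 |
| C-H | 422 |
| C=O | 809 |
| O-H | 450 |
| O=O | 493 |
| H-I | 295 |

Bonds broken (reactants):
  C≡C: 2 × 812 = 1624
  C-H: 4 × 422 = 1688
  O=O: 5 × 493 = 2465
  Σ(broken) = 5777 kJ
Bonds formed (products):
  C=O: 8 × 809 = 6472
  O-H: 4 × 450 = 1800
  Σ(formed) = 8272 kJ
ΔH = Σ(broken) − Σ(formed) = 5777 − 8272 = −2495 kJ

ΔH ≈ −2495 kJ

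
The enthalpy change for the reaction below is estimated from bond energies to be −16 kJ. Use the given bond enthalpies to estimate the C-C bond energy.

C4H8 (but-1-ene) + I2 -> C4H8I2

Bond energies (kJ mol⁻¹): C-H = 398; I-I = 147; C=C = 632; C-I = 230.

D(C-C) ≈ 335 kJ/mol

Let D be the C-C bond energy.
Σ(broken) = 2×D + 8×398 + 1×632 + 1×147 = 3963 + 2D
Σ(formed) = 3×D + 8×398 + 2×230 = 3644 + 3D
ΔH = Σ(broken) − Σ(formed) = (3963 + 2D) − (3644 + 3D) = +319 − D
Setting this equal to −16 kJ gives D = 335 kJ/mol.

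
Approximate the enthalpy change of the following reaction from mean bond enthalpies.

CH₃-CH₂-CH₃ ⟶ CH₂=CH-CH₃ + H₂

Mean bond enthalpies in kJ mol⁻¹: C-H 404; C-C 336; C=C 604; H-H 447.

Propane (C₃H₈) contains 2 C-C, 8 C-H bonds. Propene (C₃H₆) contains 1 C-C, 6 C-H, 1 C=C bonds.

ΔH ≈ +93 kJ

Bonds broken (reactants):
  C-C: 2 × 336 = 672
  C-H: 8 × 404 = 3232
  Σ(broken) = 3904 kJ
Bonds formed (products):
  C-C: 1 × 336 = 336
  C-H: 6 × 404 = 2424
  C=C: 1 × 604 = 604
  H-H: 1 × 447 = 447
  Σ(formed) = 3811 kJ
ΔH = Σ(broken) − Σ(formed) = 3904 − 3811 = +93 kJ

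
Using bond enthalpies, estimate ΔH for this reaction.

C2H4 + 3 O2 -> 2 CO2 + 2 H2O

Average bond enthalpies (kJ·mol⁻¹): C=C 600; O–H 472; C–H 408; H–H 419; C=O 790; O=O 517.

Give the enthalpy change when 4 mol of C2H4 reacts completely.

ΔH = −5060 kJ

Bonds broken (reactants):
  C–H: 4 × 408 = 1632
  C=C: 1 × 600 = 600
  O=O: 3 × 517 = 1551
  Σ(broken) = 3783 kJ
Bonds formed (products):
  C=O: 4 × 790 = 3160
  O–H: 4 × 472 = 1888
  Σ(formed) = 5048 kJ
ΔH = Σ(broken) − Σ(formed) = 3783 − 5048 = −1265 kJ
For 4× the reaction as written: 4 × (−1265) = −5060 kJ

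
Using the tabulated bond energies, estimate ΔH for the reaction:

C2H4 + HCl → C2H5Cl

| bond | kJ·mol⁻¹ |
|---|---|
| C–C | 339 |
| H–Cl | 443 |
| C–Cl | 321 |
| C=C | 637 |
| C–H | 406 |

ΔH ≈ +14 kJ

Bonds broken (reactants):
  C–H: 4 × 406 = 1624
  C=C: 1 × 637 = 637
  H–Cl: 1 × 443 = 443
  Σ(broken) = 2704 kJ
Bonds formed (products):
  C–C: 1 × 339 = 339
  C–Cl: 1 × 321 = 321
  C–H: 5 × 406 = 2030
  Σ(formed) = 2690 kJ
ΔH = Σ(broken) − Σ(formed) = 2704 − 2690 = +14 kJ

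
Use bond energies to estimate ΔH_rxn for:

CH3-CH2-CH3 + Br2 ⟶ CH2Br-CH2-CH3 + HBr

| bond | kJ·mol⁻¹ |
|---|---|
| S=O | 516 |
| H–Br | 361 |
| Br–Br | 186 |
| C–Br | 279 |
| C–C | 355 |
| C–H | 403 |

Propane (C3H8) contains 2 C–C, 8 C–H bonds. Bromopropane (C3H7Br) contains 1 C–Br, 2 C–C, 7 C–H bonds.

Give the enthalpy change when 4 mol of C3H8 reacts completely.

Bonds broken (reactants):
  Br–Br: 1 × 186 = 186
  C–C: 2 × 355 = 710
  C–H: 8 × 403 = 3224
  Σ(broken) = 4120 kJ
Bonds formed (products):
  C–Br: 1 × 279 = 279
  C–C: 2 × 355 = 710
  C–H: 7 × 403 = 2821
  H–Br: 1 × 361 = 361
  Σ(formed) = 4171 kJ
ΔH = Σ(broken) − Σ(formed) = 4120 − 4171 = −51 kJ
For 4× the reaction as written: 4 × (−51) = −204 kJ

ΔH = −204 kJ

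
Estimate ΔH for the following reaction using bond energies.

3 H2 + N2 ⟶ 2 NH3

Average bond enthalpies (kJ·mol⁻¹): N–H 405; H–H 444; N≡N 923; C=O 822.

ΔH ≈ −175 kJ

Bonds broken (reactants):
  H–H: 3 × 444 = 1332
  N≡N: 1 × 923 = 923
  Σ(broken) = 2255 kJ
Bonds formed (products):
  N–H: 6 × 405 = 2430
  Σ(formed) = 2430 kJ
ΔH = Σ(broken) − Σ(formed) = 2255 − 2430 = −175 kJ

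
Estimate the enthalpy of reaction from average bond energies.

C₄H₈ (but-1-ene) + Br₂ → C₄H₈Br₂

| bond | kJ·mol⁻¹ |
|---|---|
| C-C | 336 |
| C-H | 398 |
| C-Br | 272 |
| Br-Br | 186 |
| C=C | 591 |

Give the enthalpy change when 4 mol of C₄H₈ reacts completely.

ΔH = −412 kJ

Bonds broken (reactants):
  Br-Br: 1 × 186 = 186
  C-C: 2 × 336 = 672
  C-H: 8 × 398 = 3184
  C=C: 1 × 591 = 591
  Σ(broken) = 4633 kJ
Bonds formed (products):
  C-Br: 2 × 272 = 544
  C-C: 3 × 336 = 1008
  C-H: 8 × 398 = 3184
  Σ(formed) = 4736 kJ
ΔH = Σ(broken) − Σ(formed) = 4633 − 4736 = −103 kJ
For 4× the reaction as written: 4 × (−103) = −412 kJ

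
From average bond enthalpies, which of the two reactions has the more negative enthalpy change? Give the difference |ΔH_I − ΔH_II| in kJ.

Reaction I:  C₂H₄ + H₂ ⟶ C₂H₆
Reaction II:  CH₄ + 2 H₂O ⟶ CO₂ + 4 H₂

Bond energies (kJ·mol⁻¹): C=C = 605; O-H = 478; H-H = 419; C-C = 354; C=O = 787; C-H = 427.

Reaction I:
  Bonds broken (reactants):
    C-H: 4 × 427 = 1708
    C=C: 1 × 605 = 605
    H-H: 1 × 419 = 419
    Σ(broken) = 2732 kJ
  Bonds formed (products):
    C-C: 1 × 354 = 354
    C-H: 6 × 427 = 2562
    Σ(formed) = 2916 kJ
  ΔH_I = 2732 − 2916 = −184 kJ
Reaction II:
  Bonds broken (reactants):
    C-H: 4 × 427 = 1708
    O-H: 4 × 478 = 1912
    Σ(broken) = 3620 kJ
  Bonds formed (products):
    C=O: 2 × 787 = 1574
    H-H: 4 × 419 = 1676
    Σ(formed) = 3250 kJ
  ΔH_II = 3620 − 3250 = +370 kJ
ΔH_I − ΔH_II = −554 kJ, so reaction I has the more negative ΔH; |ΔH_I − ΔH_II| = 554 kJ.

Reaction I, by 554 kJ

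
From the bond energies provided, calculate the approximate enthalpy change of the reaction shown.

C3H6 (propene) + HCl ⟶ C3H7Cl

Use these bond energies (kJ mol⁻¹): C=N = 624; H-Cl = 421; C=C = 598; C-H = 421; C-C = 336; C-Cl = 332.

Bonds broken (reactants):
  C-C: 1 × 336 = 336
  C-H: 6 × 421 = 2526
  C=C: 1 × 598 = 598
  H-Cl: 1 × 421 = 421
  Σ(broken) = 3881 kJ
Bonds formed (products):
  C-C: 2 × 336 = 672
  C-Cl: 1 × 332 = 332
  C-H: 7 × 421 = 2947
  Σ(formed) = 3951 kJ
ΔH = Σ(broken) − Σ(formed) = 3881 − 3951 = −70 kJ

ΔH ≈ −70 kJ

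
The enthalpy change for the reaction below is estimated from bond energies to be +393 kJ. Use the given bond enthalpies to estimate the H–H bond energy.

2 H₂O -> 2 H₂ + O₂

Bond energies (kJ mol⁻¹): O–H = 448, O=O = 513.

Let D be the H–H bond energy.
Σ(broken) = 4×448 = 1792
Σ(formed) = 2×D + 1×513 = 513 + 2D
ΔH = Σ(broken) − Σ(formed) = (1792) − (513 + 2D) = +1279 − 2D
Setting this equal to +393 kJ gives 2D = 886, so D = 443 kJ/mol.

D(H–H) ≈ 443 kJ/mol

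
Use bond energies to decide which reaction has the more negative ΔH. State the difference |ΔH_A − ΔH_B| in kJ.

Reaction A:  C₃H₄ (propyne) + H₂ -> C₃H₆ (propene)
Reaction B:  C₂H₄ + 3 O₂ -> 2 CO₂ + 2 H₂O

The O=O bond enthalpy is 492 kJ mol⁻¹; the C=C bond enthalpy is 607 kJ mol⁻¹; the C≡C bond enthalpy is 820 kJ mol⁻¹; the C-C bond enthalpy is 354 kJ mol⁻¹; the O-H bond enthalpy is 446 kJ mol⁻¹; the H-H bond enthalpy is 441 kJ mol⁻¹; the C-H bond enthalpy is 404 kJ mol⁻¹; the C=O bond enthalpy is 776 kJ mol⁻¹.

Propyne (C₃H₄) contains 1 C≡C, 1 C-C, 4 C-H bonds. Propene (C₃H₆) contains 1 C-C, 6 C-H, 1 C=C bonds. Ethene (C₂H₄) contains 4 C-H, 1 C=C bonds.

Reaction B, by 1035 kJ

Reaction A:
  Bonds broken (reactants):
    C≡C: 1 × 820 = 820
    C-C: 1 × 354 = 354
    C-H: 4 × 404 = 1616
    H-H: 1 × 441 = 441
    Σ(broken) = 3231 kJ
  Bonds formed (products):
    C-C: 1 × 354 = 354
    C-H: 6 × 404 = 2424
    C=C: 1 × 607 = 607
    Σ(formed) = 3385 kJ
  ΔH_A = 3231 − 3385 = −154 kJ
Reaction B:
  Bonds broken (reactants):
    C-H: 4 × 404 = 1616
    C=C: 1 × 607 = 607
    O=O: 3 × 492 = 1476
    Σ(broken) = 3699 kJ
  Bonds formed (products):
    C=O: 4 × 776 = 3104
    O-H: 4 × 446 = 1784
    Σ(formed) = 4888 kJ
  ΔH_B = 3699 − 4888 = −1189 kJ
ΔH_A − ΔH_B = +1035 kJ, so reaction B has the more negative ΔH; |ΔH_A − ΔH_B| = 1035 kJ.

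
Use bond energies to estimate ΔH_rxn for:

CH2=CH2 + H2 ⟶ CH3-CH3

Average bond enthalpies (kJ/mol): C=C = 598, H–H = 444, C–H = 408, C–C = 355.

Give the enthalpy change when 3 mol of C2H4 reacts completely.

Bonds broken (reactants):
  C–H: 4 × 408 = 1632
  C=C: 1 × 598 = 598
  H–H: 1 × 444 = 444
  Σ(broken) = 2674 kJ
Bonds formed (products):
  C–C: 1 × 355 = 355
  C–H: 6 × 408 = 2448
  Σ(formed) = 2803 kJ
ΔH = Σ(broken) − Σ(formed) = 2674 − 2803 = −129 kJ
For 3× the reaction as written: 3 × (−129) = −387 kJ

ΔH = −387 kJ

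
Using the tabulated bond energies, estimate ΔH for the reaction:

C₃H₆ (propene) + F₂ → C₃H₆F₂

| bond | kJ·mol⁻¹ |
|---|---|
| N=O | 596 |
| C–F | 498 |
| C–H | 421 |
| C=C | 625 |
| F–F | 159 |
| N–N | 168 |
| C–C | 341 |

Bonds broken (reactants):
  C–C: 1 × 341 = 341
  C–H: 6 × 421 = 2526
  C=C: 1 × 625 = 625
  F–F: 1 × 159 = 159
  Σ(broken) = 3651 kJ
Bonds formed (products):
  C–C: 2 × 341 = 682
  C–F: 2 × 498 = 996
  C–H: 6 × 421 = 2526
  Σ(formed) = 4204 kJ
ΔH = Σ(broken) − Σ(formed) = 3651 − 4204 = −553 kJ

ΔH ≈ −553 kJ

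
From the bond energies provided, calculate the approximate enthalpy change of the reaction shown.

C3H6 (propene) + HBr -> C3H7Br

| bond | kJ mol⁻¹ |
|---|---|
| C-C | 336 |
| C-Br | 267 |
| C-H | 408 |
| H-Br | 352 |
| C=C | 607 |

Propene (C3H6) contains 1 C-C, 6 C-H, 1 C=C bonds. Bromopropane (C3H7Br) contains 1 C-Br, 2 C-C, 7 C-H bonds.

ΔH ≈ −52 kJ

Bonds broken (reactants):
  C-C: 1 × 336 = 336
  C-H: 6 × 408 = 2448
  C=C: 1 × 607 = 607
  H-Br: 1 × 352 = 352
  Σ(broken) = 3743 kJ
Bonds formed (products):
  C-Br: 1 × 267 = 267
  C-C: 2 × 336 = 672
  C-H: 7 × 408 = 2856
  Σ(formed) = 3795 kJ
ΔH = Σ(broken) − Σ(formed) = 3743 − 3795 = −52 kJ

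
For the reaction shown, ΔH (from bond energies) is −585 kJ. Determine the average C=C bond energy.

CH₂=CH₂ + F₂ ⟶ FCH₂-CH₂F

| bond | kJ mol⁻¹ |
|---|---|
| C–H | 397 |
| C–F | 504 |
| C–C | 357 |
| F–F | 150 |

D(C=C) ≈ 630 kJ/mol

Let D be the C=C bond energy.
Σ(broken) = 4×397 + 1×D + 1×150 = 1738 + D
Σ(formed) = 1×357 + 2×504 + 4×397 = 2953
ΔH = Σ(broken) − Σ(formed) = (1738 + D) − (2953) = −1215 + D
Setting this equal to −585 kJ gives D = 630 kJ/mol.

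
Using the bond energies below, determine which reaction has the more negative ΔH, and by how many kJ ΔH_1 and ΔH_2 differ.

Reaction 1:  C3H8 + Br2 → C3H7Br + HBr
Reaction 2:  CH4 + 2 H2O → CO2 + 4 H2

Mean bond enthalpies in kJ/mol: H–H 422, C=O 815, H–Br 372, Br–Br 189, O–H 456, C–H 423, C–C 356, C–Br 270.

Reaction 1, by 228 kJ

Reaction 1:
  Bonds broken (reactants):
    Br–Br: 1 × 189 = 189
    C–C: 2 × 356 = 712
    C–H: 8 × 423 = 3384
    Σ(broken) = 4285 kJ
  Bonds formed (products):
    C–Br: 1 × 270 = 270
    C–C: 2 × 356 = 712
    C–H: 7 × 423 = 2961
    H–Br: 1 × 372 = 372
    Σ(formed) = 4315 kJ
  ΔH_1 = 4285 − 4315 = −30 kJ
Reaction 2:
  Bonds broken (reactants):
    C–H: 4 × 423 = 1692
    O–H: 4 × 456 = 1824
    Σ(broken) = 3516 kJ
  Bonds formed (products):
    C=O: 2 × 815 = 1630
    H–H: 4 × 422 = 1688
    Σ(formed) = 3318 kJ
  ΔH_2 = 3516 − 3318 = +198 kJ
ΔH_1 − ΔH_2 = −228 kJ, so reaction 1 has the more negative ΔH; |ΔH_1 − ΔH_2| = 228 kJ.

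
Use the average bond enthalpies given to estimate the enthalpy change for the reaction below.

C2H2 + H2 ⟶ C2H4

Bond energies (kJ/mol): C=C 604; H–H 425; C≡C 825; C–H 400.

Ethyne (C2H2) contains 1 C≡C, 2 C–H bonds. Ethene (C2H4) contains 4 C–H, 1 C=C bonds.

Bonds broken (reactants):
  C≡C: 1 × 825 = 825
  C–H: 2 × 400 = 800
  H–H: 1 × 425 = 425
  Σ(broken) = 2050 kJ
Bonds formed (products):
  C–H: 4 × 400 = 1600
  C=C: 1 × 604 = 604
  Σ(formed) = 2204 kJ
ΔH = Σ(broken) − Σ(formed) = 2050 − 2204 = −154 kJ

ΔH ≈ −154 kJ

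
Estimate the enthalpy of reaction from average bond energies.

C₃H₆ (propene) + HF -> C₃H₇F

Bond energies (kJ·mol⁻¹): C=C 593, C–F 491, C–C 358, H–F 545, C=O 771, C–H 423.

ΔH ≈ −134 kJ

Bonds broken (reactants):
  C–C: 1 × 358 = 358
  C–H: 6 × 423 = 2538
  C=C: 1 × 593 = 593
  H–F: 1 × 545 = 545
  Σ(broken) = 4034 kJ
Bonds formed (products):
  C–C: 2 × 358 = 716
  C–F: 1 × 491 = 491
  C–H: 7 × 423 = 2961
  Σ(formed) = 4168 kJ
ΔH = Σ(broken) − Σ(formed) = 4034 − 4168 = −134 kJ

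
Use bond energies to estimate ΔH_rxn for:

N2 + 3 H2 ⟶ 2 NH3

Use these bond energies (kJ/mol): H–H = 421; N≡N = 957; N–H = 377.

Bonds broken (reactants):
  H–H: 3 × 421 = 1263
  N≡N: 1 × 957 = 957
  Σ(broken) = 2220 kJ
Bonds formed (products):
  N–H: 6 × 377 = 2262
  Σ(formed) = 2262 kJ
ΔH = Σ(broken) − Σ(formed) = 2220 − 2262 = −42 kJ

ΔH ≈ −42 kJ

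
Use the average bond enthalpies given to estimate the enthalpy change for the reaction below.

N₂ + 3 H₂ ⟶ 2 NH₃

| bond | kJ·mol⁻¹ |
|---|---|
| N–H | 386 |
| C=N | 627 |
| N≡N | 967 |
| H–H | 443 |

ΔH ≈ −20 kJ

Bonds broken (reactants):
  H–H: 3 × 443 = 1329
  N≡N: 1 × 967 = 967
  Σ(broken) = 2296 kJ
Bonds formed (products):
  N–H: 6 × 386 = 2316
  Σ(formed) = 2316 kJ
ΔH = Σ(broken) − Σ(formed) = 2296 − 2316 = −20 kJ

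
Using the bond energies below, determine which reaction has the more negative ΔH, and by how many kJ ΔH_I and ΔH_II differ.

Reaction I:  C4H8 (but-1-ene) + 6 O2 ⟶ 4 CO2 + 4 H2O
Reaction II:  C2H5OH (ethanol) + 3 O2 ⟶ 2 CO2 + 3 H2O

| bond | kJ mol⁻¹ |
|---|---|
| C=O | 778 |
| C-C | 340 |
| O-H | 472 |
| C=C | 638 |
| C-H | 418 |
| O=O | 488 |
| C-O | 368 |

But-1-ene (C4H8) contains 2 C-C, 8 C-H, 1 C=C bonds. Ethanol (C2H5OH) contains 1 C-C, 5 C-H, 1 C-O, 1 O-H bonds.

Reaction I, by 1200 kJ

Reaction I:
  Bonds broken (reactants):
    C-C: 2 × 340 = 680
    C-H: 8 × 418 = 3344
    C=C: 1 × 638 = 638
    O=O: 6 × 488 = 2928
    Σ(broken) = 7590 kJ
  Bonds formed (products):
    C=O: 8 × 778 = 6224
    O-H: 8 × 472 = 3776
    Σ(formed) = 10000 kJ
  ΔH_I = 7590 − 10000 = −2410 kJ
Reaction II:
  Bonds broken (reactants):
    C-C: 1 × 340 = 340
    C-H: 5 × 418 = 2090
    C-O: 1 × 368 = 368
    O-H: 1 × 472 = 472
    O=O: 3 × 488 = 1464
    Σ(broken) = 4734 kJ
  Bonds formed (products):
    C=O: 4 × 778 = 3112
    O-H: 6 × 472 = 2832
    Σ(formed) = 5944 kJ
  ΔH_II = 4734 − 5944 = −1210 kJ
ΔH_I − ΔH_II = −1200 kJ, so reaction I has the more negative ΔH; |ΔH_I − ΔH_II| = 1200 kJ.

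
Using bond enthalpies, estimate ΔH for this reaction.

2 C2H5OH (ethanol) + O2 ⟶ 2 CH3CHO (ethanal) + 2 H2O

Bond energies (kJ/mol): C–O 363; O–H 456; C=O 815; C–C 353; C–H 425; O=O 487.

Bonds broken (reactants):
  C–C: 2 × 353 = 706
  C–H: 10 × 425 = 4250
  C–O: 2 × 363 = 726
  O–H: 2 × 456 = 912
  O=O: 1 × 487 = 487
  Σ(broken) = 7081 kJ
Bonds formed (products):
  C–C: 2 × 353 = 706
  C–H: 8 × 425 = 3400
  C=O: 2 × 815 = 1630
  O–H: 4 × 456 = 1824
  Σ(formed) = 7560 kJ
ΔH = Σ(broken) − Σ(formed) = 7081 − 7560 = −479 kJ

ΔH ≈ −479 kJ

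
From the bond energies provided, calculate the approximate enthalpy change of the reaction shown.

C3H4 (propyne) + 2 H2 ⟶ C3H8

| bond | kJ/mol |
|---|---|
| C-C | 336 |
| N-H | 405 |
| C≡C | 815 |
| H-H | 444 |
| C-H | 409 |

ΔH ≈ −269 kJ

Bonds broken (reactants):
  C≡C: 1 × 815 = 815
  C-C: 1 × 336 = 336
  C-H: 4 × 409 = 1636
  H-H: 2 × 444 = 888
  Σ(broken) = 3675 kJ
Bonds formed (products):
  C-C: 2 × 336 = 672
  C-H: 8 × 409 = 3272
  Σ(formed) = 3944 kJ
ΔH = Σ(broken) − Σ(formed) = 3675 − 3944 = −269 kJ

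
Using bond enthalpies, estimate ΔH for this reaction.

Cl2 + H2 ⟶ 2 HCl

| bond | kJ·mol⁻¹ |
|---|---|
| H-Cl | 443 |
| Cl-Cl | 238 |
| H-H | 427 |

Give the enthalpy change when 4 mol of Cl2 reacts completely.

ΔH = −884 kJ

Bonds broken (reactants):
  Cl-Cl: 1 × 238 = 238
  H-H: 1 × 427 = 427
  Σ(broken) = 665 kJ
Bonds formed (products):
  H-Cl: 2 × 443 = 886
  Σ(formed) = 886 kJ
ΔH = Σ(broken) − Σ(formed) = 665 − 886 = −221 kJ
For 4× the reaction as written: 4 × (−221) = −884 kJ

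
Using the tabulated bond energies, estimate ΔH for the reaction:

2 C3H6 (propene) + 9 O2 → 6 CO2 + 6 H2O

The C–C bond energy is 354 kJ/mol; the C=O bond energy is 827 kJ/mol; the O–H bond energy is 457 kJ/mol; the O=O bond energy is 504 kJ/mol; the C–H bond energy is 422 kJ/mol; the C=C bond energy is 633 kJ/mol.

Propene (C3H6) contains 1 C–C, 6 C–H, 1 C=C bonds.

Bonds broken (reactants):
  C–C: 2 × 354 = 708
  C–H: 12 × 422 = 5064
  C=C: 2 × 633 = 1266
  O=O: 9 × 504 = 4536
  Σ(broken) = 11574 kJ
Bonds formed (products):
  C=O: 12 × 827 = 9924
  O–H: 12 × 457 = 5484
  Σ(formed) = 15408 kJ
ΔH = Σ(broken) − Σ(formed) = 11574 − 15408 = −3834 kJ

ΔH ≈ −3834 kJ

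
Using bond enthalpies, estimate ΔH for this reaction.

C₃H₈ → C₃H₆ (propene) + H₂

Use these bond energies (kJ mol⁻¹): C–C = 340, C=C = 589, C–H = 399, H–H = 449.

ΔH ≈ +100 kJ

Bonds broken (reactants):
  C–C: 2 × 340 = 680
  C–H: 8 × 399 = 3192
  Σ(broken) = 3872 kJ
Bonds formed (products):
  C–C: 1 × 340 = 340
  C–H: 6 × 399 = 2394
  C=C: 1 × 589 = 589
  H–H: 1 × 449 = 449
  Σ(formed) = 3772 kJ
ΔH = Σ(broken) − Σ(formed) = 3872 − 3772 = +100 kJ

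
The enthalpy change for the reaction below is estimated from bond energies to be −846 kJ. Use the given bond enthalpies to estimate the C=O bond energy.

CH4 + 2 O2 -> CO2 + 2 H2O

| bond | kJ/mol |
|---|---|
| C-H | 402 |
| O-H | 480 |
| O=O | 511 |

Let D be the C=O bond energy.
Σ(broken) = 4×402 + 2×511 = 2630
Σ(formed) = 2×D + 4×480 = 1920 + 2D
ΔH = Σ(broken) − Σ(formed) = (2630) − (1920 + 2D) = +710 − 2D
Setting this equal to −846 kJ gives 2D = 1556, so D = 778 kJ/mol.

D(C=O) ≈ 778 kJ/mol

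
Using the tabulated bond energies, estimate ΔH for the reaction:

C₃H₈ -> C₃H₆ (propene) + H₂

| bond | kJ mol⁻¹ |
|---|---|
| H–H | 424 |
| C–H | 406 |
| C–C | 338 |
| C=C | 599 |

Bonds broken (reactants):
  C–C: 2 × 338 = 676
  C–H: 8 × 406 = 3248
  Σ(broken) = 3924 kJ
Bonds formed (products):
  C–C: 1 × 338 = 338
  C–H: 6 × 406 = 2436
  C=C: 1 × 599 = 599
  H–H: 1 × 424 = 424
  Σ(formed) = 3797 kJ
ΔH = Σ(broken) − Σ(formed) = 3924 − 3797 = +127 kJ

ΔH ≈ +127 kJ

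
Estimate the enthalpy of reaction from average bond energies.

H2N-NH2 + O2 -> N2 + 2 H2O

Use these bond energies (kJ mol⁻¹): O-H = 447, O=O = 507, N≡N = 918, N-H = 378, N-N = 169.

Bonds broken (reactants):
  N-H: 4 × 378 = 1512
  N-N: 1 × 169 = 169
  O=O: 1 × 507 = 507
  Σ(broken) = 2188 kJ
Bonds formed (products):
  N≡N: 1 × 918 = 918
  O-H: 4 × 447 = 1788
  Σ(formed) = 2706 kJ
ΔH = Σ(broken) − Σ(formed) = 2188 − 2706 = −518 kJ

ΔH ≈ −518 kJ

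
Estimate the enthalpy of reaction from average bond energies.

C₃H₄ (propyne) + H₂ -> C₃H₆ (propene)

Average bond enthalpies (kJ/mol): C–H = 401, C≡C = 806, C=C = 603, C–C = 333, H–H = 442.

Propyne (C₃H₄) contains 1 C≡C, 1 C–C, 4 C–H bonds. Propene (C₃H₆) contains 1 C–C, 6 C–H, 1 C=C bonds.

ΔH ≈ −157 kJ

Bonds broken (reactants):
  C≡C: 1 × 806 = 806
  C–C: 1 × 333 = 333
  C–H: 4 × 401 = 1604
  H–H: 1 × 442 = 442
  Σ(broken) = 3185 kJ
Bonds formed (products):
  C–C: 1 × 333 = 333
  C–H: 6 × 401 = 2406
  C=C: 1 × 603 = 603
  Σ(formed) = 3342 kJ
ΔH = Σ(broken) − Σ(formed) = 3185 − 3342 = −157 kJ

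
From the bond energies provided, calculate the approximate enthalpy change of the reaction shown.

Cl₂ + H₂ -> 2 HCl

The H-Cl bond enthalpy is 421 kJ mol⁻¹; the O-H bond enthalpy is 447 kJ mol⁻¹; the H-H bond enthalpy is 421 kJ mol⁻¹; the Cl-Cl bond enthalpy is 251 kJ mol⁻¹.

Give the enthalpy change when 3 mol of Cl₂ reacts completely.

Bonds broken (reactants):
  Cl-Cl: 1 × 251 = 251
  H-H: 1 × 421 = 421
  Σ(broken) = 672 kJ
Bonds formed (products):
  H-Cl: 2 × 421 = 842
  Σ(formed) = 842 kJ
ΔH = Σ(broken) − Σ(formed) = 672 − 842 = −170 kJ
For 3× the reaction as written: 3 × (−170) = −510 kJ

ΔH = −510 kJ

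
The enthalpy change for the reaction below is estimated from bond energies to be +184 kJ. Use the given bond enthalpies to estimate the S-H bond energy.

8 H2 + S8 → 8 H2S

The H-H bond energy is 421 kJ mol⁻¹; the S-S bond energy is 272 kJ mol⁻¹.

Let D be the S-H bond energy.
Σ(broken) = 8×421 + 8×272 = 5544
Σ(formed) = 16×D = 16D
ΔH = Σ(broken) − Σ(formed) = (5544) − (16D) = +5544 − 16D
Setting this equal to +184 kJ gives 16D = 5360, so D = 335 kJ/mol.

D(S-H) ≈ 335 kJ/mol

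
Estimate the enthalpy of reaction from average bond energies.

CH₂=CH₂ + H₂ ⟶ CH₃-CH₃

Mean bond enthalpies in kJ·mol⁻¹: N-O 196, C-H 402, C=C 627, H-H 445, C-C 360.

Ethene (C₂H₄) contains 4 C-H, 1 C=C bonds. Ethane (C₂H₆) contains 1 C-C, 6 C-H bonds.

Bonds broken (reactants):
  C-H: 4 × 402 = 1608
  C=C: 1 × 627 = 627
  H-H: 1 × 445 = 445
  Σ(broken) = 2680 kJ
Bonds formed (products):
  C-C: 1 × 360 = 360
  C-H: 6 × 402 = 2412
  Σ(formed) = 2772 kJ
ΔH = Σ(broken) − Σ(formed) = 2680 − 2772 = −92 kJ

ΔH ≈ −92 kJ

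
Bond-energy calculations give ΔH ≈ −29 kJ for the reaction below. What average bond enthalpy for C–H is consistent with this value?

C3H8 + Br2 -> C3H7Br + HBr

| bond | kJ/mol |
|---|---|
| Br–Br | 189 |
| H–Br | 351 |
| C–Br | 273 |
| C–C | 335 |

D(C–H) ≈ 406 kJ/mol

Let D be the C–H bond energy.
Σ(broken) = 1×189 + 2×335 + 8×D = 859 + 8D
Σ(formed) = 1×273 + 2×335 + 7×D + 1×351 = 1294 + 7D
ΔH = Σ(broken) − Σ(formed) = (859 + 8D) − (1294 + 7D) = −435 + D
Setting this equal to −29 kJ gives D = 406 kJ/mol.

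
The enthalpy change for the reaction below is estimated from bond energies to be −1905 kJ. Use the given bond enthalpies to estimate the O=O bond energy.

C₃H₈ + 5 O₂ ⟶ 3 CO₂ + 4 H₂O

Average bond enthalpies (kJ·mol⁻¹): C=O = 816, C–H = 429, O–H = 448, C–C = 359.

D(O=O) ≈ 485 kJ/mol

Let D be the O=O bond energy.
Σ(broken) = 2×359 + 8×429 + 5×D = 4150 + 5D
Σ(formed) = 6×816 + 8×448 = 8480
ΔH = Σ(broken) − Σ(formed) = (4150 + 5D) − (8480) = −4330 + 5D
Setting this equal to −1905 kJ gives 5D = 2425, so D = 485 kJ/mol.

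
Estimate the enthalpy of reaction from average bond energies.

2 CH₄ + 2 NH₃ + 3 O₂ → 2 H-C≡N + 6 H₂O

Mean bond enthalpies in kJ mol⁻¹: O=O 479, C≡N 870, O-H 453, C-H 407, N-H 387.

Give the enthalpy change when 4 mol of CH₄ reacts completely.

Bonds broken (reactants):
  C-H: 8 × 407 = 3256
  N-H: 6 × 387 = 2322
  O=O: 3 × 479 = 1437
  Σ(broken) = 7015 kJ
Bonds formed (products):
  C≡N: 2 × 870 = 1740
  C-H: 2 × 407 = 814
  O-H: 12 × 453 = 5436
  Σ(formed) = 7990 kJ
ΔH = Σ(broken) − Σ(formed) = 7015 − 7990 = −975 kJ
For 2× the reaction as written: 2 × (−975) = −1950 kJ

ΔH = −1950 kJ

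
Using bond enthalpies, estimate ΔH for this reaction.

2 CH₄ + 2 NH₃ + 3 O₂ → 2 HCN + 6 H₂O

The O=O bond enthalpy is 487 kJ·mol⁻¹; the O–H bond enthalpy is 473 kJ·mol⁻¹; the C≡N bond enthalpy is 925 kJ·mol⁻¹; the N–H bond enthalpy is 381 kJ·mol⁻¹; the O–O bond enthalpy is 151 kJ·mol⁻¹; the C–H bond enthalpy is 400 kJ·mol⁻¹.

Bonds broken (reactants):
  C–H: 8 × 400 = 3200
  N–H: 6 × 381 = 2286
  O=O: 3 × 487 = 1461
  Σ(broken) = 6947 kJ
Bonds formed (products):
  C≡N: 2 × 925 = 1850
  C–H: 2 × 400 = 800
  O–H: 12 × 473 = 5676
  Σ(formed) = 8326 kJ
ΔH = Σ(broken) − Σ(formed) = 6947 − 8326 = −1379 kJ

ΔH ≈ −1379 kJ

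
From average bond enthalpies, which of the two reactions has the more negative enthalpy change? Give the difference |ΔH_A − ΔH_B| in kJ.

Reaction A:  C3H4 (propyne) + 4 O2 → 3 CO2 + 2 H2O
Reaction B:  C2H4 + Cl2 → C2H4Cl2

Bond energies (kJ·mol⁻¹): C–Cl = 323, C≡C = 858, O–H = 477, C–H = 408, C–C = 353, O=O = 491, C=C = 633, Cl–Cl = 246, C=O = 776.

Reaction A:
  Bonds broken (reactants):
    C≡C: 1 × 858 = 858
    C–C: 1 × 353 = 353
    C–H: 4 × 408 = 1632
    O=O: 4 × 491 = 1964
    Σ(broken) = 4807 kJ
  Bonds formed (products):
    C=O: 6 × 776 = 4656
    O–H: 4 × 477 = 1908
    Σ(formed) = 6564 kJ
  ΔH_A = 4807 − 6564 = −1757 kJ
Reaction B:
  Bonds broken (reactants):
    C–H: 4 × 408 = 1632
    C=C: 1 × 633 = 633
    Cl–Cl: 1 × 246 = 246
    Σ(broken) = 2511 kJ
  Bonds formed (products):
    C–C: 1 × 353 = 353
    C–Cl: 2 × 323 = 646
    C–H: 4 × 408 = 1632
    Σ(formed) = 2631 kJ
  ΔH_B = 2511 − 2631 = −120 kJ
ΔH_A − ΔH_B = −1637 kJ, so reaction A has the more negative ΔH; |ΔH_A − ΔH_B| = 1637 kJ.

Reaction A, by 1637 kJ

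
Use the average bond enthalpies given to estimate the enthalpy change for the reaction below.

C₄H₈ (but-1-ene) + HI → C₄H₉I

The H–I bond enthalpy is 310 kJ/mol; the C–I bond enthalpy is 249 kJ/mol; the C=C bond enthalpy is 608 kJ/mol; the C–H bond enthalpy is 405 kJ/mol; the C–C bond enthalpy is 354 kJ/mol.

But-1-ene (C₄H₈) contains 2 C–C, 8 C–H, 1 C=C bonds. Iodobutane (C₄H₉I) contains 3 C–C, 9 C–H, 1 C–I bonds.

ΔH ≈ −90 kJ

Bonds broken (reactants):
  C–C: 2 × 354 = 708
  C–H: 8 × 405 = 3240
  C=C: 1 × 608 = 608
  H–I: 1 × 310 = 310
  Σ(broken) = 4866 kJ
Bonds formed (products):
  C–C: 3 × 354 = 1062
  C–H: 9 × 405 = 3645
  C–I: 1 × 249 = 249
  Σ(formed) = 4956 kJ
ΔH = Σ(broken) − Σ(formed) = 4866 − 4956 = −90 kJ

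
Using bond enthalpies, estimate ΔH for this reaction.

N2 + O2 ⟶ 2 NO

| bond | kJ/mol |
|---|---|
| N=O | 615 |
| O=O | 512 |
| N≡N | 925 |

ΔH ≈ +207 kJ

Bonds broken (reactants):
  N≡N: 1 × 925 = 925
  O=O: 1 × 512 = 512
  Σ(broken) = 1437 kJ
Bonds formed (products):
  N=O: 2 × 615 = 1230
  Σ(formed) = 1230 kJ
ΔH = Σ(broken) − Σ(formed) = 1437 − 1230 = +207 kJ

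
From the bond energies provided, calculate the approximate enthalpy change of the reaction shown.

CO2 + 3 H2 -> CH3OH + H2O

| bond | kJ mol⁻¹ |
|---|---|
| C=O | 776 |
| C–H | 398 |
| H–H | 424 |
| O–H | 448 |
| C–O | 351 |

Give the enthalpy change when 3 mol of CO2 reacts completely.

Bonds broken (reactants):
  C=O: 2 × 776 = 1552
  H–H: 3 × 424 = 1272
  Σ(broken) = 2824 kJ
Bonds formed (products):
  C–H: 3 × 398 = 1194
  C–O: 1 × 351 = 351
  O–H: 3 × 448 = 1344
  Σ(formed) = 2889 kJ
ΔH = Σ(broken) − Σ(formed) = 2824 − 2889 = −65 kJ
For 3× the reaction as written: 3 × (−65) = −195 kJ

ΔH = −195 kJ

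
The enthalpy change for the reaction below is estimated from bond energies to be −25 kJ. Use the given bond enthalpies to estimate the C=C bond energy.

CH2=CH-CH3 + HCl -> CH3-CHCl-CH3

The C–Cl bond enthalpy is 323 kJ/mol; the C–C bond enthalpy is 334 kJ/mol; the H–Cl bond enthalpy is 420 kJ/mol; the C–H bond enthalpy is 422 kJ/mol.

D(C=C) ≈ 634 kJ/mol

Let D be the C=C bond energy.
Σ(broken) = 1×334 + 6×422 + 1×D + 1×420 = 3286 + D
Σ(formed) = 2×334 + 1×323 + 7×422 = 3945
ΔH = Σ(broken) − Σ(formed) = (3286 + D) − (3945) = −659 + D
Setting this equal to −25 kJ gives D = 634 kJ/mol.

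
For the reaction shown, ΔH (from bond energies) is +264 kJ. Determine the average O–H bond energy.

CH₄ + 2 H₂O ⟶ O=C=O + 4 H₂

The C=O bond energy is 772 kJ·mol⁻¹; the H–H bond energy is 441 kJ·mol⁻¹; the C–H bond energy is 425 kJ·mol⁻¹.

D(O–H) ≈ 468 kJ/mol

Let D be the O–H bond energy.
Σ(broken) = 4×425 + 4×D = 1700 + 4D
Σ(formed) = 2×772 + 4×441 = 3308
ΔH = Σ(broken) − Σ(formed) = (1700 + 4D) − (3308) = −1608 + 4D
Setting this equal to +264 kJ gives 4D = 1872, so D = 468 kJ/mol.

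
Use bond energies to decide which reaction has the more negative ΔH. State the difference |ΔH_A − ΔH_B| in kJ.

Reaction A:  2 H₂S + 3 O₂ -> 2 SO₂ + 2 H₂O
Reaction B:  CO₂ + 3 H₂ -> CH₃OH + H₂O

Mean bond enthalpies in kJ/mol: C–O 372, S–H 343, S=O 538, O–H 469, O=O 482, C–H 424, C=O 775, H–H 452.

Reaction A, by 1065 kJ

Reaction A:
  Bonds broken (reactants):
    O=O: 3 × 482 = 1446
    S–H: 4 × 343 = 1372
    Σ(broken) = 2818 kJ
  Bonds formed (products):
    O–H: 4 × 469 = 1876
    S=O: 4 × 538 = 2152
    Σ(formed) = 4028 kJ
  ΔH_A = 2818 − 4028 = −1210 kJ
Reaction B:
  Bonds broken (reactants):
    C=O: 2 × 775 = 1550
    H–H: 3 × 452 = 1356
    Σ(broken) = 2906 kJ
  Bonds formed (products):
    C–H: 3 × 424 = 1272
    C–O: 1 × 372 = 372
    O–H: 3 × 469 = 1407
    Σ(formed) = 3051 kJ
  ΔH_B = 2906 − 3051 = −145 kJ
ΔH_A − ΔH_B = −1065 kJ, so reaction A has the more negative ΔH; |ΔH_A − ΔH_B| = 1065 kJ.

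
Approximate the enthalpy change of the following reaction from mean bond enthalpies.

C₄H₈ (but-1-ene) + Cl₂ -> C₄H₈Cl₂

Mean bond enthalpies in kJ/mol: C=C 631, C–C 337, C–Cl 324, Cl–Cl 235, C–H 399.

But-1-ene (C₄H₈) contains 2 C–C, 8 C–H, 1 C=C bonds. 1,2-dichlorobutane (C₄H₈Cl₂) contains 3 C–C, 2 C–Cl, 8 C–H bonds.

Bonds broken (reactants):
  C–C: 2 × 337 = 674
  C–H: 8 × 399 = 3192
  C=C: 1 × 631 = 631
  Cl–Cl: 1 × 235 = 235
  Σ(broken) = 4732 kJ
Bonds formed (products):
  C–C: 3 × 337 = 1011
  C–Cl: 2 × 324 = 648
  C–H: 8 × 399 = 3192
  Σ(formed) = 4851 kJ
ΔH = Σ(broken) − Σ(formed) = 4732 − 4851 = −119 kJ

ΔH ≈ −119 kJ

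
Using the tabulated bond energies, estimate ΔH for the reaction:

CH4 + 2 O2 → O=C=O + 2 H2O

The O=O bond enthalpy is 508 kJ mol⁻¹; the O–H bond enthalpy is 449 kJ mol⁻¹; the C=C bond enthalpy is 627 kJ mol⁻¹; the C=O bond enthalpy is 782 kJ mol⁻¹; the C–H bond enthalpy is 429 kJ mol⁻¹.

Bonds broken (reactants):
  C–H: 4 × 429 = 1716
  O=O: 2 × 508 = 1016
  Σ(broken) = 2732 kJ
Bonds formed (products):
  C=O: 2 × 782 = 1564
  O–H: 4 × 449 = 1796
  Σ(formed) = 3360 kJ
ΔH = Σ(broken) − Σ(formed) = 2732 − 3360 = −628 kJ

ΔH ≈ −628 kJ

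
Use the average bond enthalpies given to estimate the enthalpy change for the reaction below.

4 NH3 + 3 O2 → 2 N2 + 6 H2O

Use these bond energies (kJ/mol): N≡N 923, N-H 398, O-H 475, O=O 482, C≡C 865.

Bonds broken (reactants):
  N-H: 12 × 398 = 4776
  O=O: 3 × 482 = 1446
  Σ(broken) = 6222 kJ
Bonds formed (products):
  N≡N: 2 × 923 = 1846
  O-H: 12 × 475 = 5700
  Σ(formed) = 7546 kJ
ΔH = Σ(broken) − Σ(formed) = 6222 − 7546 = −1324 kJ

ΔH ≈ −1324 kJ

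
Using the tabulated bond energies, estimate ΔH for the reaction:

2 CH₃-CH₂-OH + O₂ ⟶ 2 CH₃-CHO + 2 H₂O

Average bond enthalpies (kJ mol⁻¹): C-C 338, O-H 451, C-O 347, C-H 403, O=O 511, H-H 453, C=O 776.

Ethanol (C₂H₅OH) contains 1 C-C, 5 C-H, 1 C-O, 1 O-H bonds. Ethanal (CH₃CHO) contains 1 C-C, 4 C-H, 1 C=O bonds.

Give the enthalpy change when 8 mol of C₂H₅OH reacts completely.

Bonds broken (reactants):
  C-C: 2 × 338 = 676
  C-H: 10 × 403 = 4030
  C-O: 2 × 347 = 694
  O-H: 2 × 451 = 902
  O=O: 1 × 511 = 511
  Σ(broken) = 6813 kJ
Bonds formed (products):
  C-C: 2 × 338 = 676
  C-H: 8 × 403 = 3224
  C=O: 2 × 776 = 1552
  O-H: 4 × 451 = 1804
  Σ(formed) = 7256 kJ
ΔH = Σ(broken) − Σ(formed) = 6813 − 7256 = −443 kJ
For 4× the reaction as written: 4 × (−443) = −1772 kJ

ΔH = −1772 kJ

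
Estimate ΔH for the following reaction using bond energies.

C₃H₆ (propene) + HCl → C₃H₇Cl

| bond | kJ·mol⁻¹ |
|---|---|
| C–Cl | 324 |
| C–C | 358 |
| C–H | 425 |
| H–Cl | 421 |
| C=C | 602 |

ΔH ≈ −84 kJ

Bonds broken (reactants):
  C–C: 1 × 358 = 358
  C–H: 6 × 425 = 2550
  C=C: 1 × 602 = 602
  H–Cl: 1 × 421 = 421
  Σ(broken) = 3931 kJ
Bonds formed (products):
  C–C: 2 × 358 = 716
  C–Cl: 1 × 324 = 324
  C–H: 7 × 425 = 2975
  Σ(formed) = 4015 kJ
ΔH = Σ(broken) − Σ(formed) = 3931 − 4015 = −84 kJ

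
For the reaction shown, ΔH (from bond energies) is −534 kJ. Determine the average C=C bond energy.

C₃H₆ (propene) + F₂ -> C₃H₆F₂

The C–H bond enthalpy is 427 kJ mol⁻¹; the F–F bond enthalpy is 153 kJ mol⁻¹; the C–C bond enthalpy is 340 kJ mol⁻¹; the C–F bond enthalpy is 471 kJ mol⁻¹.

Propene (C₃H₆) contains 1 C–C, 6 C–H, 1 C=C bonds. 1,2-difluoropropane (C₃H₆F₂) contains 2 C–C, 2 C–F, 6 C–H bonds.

Let D be the C=C bond energy.
Σ(broken) = 1×340 + 6×427 + 1×D + 1×153 = 3055 + D
Σ(formed) = 2×340 + 2×471 + 6×427 = 4184
ΔH = Σ(broken) − Σ(formed) = (3055 + D) − (4184) = −1129 + D
Setting this equal to −534 kJ gives D = 595 kJ/mol.

D(C=C) ≈ 595 kJ/mol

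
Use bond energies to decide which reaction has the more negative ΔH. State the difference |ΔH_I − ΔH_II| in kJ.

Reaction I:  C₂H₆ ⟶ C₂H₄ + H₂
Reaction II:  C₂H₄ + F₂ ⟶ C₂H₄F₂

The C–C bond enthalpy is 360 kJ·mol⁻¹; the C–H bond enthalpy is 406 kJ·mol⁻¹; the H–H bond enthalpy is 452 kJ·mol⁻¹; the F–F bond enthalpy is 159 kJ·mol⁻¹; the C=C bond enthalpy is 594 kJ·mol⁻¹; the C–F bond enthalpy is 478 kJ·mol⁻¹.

Reaction II, by 689 kJ

Reaction I:
  Bonds broken (reactants):
    C–C: 1 × 360 = 360
    C–H: 6 × 406 = 2436
    Σ(broken) = 2796 kJ
  Bonds formed (products):
    C–H: 4 × 406 = 1624
    C=C: 1 × 594 = 594
    H–H: 1 × 452 = 452
    Σ(formed) = 2670 kJ
  ΔH_I = 2796 − 2670 = +126 kJ
Reaction II:
  Bonds broken (reactants):
    C–H: 4 × 406 = 1624
    C=C: 1 × 594 = 594
    F–F: 1 × 159 = 159
    Σ(broken) = 2377 kJ
  Bonds formed (products):
    C–C: 1 × 360 = 360
    C–F: 2 × 478 = 956
    C–H: 4 × 406 = 1624
    Σ(formed) = 2940 kJ
  ΔH_II = 2377 − 2940 = −563 kJ
ΔH_I − ΔH_II = +689 kJ, so reaction II has the more negative ΔH; |ΔH_I − ΔH_II| = 689 kJ.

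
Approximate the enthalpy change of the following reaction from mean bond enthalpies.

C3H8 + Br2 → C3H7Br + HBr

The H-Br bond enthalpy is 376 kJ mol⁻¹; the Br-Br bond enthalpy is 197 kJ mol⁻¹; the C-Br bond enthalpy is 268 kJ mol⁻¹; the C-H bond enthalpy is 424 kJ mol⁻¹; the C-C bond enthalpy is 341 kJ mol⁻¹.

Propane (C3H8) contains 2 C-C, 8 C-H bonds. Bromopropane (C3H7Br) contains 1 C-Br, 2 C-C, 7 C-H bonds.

ΔH ≈ −23 kJ

Bonds broken (reactants):
  Br-Br: 1 × 197 = 197
  C-C: 2 × 341 = 682
  C-H: 8 × 424 = 3392
  Σ(broken) = 4271 kJ
Bonds formed (products):
  C-Br: 1 × 268 = 268
  C-C: 2 × 341 = 682
  C-H: 7 × 424 = 2968
  H-Br: 1 × 376 = 376
  Σ(formed) = 4294 kJ
ΔH = Σ(broken) − Σ(formed) = 4271 − 4294 = −23 kJ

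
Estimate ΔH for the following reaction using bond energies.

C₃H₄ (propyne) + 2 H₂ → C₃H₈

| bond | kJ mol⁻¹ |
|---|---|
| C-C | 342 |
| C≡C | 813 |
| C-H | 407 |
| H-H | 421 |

ΔH ≈ −315 kJ

Bonds broken (reactants):
  C≡C: 1 × 813 = 813
  C-C: 1 × 342 = 342
  C-H: 4 × 407 = 1628
  H-H: 2 × 421 = 842
  Σ(broken) = 3625 kJ
Bonds formed (products):
  C-C: 2 × 342 = 684
  C-H: 8 × 407 = 3256
  Σ(formed) = 3940 kJ
ΔH = Σ(broken) − Σ(formed) = 3625 − 3940 = −315 kJ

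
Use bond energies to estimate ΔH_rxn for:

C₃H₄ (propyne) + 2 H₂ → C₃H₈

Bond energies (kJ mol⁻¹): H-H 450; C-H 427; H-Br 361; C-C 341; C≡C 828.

Bonds broken (reactants):
  C≡C: 1 × 828 = 828
  C-C: 1 × 341 = 341
  C-H: 4 × 427 = 1708
  H-H: 2 × 450 = 900
  Σ(broken) = 3777 kJ
Bonds formed (products):
  C-C: 2 × 341 = 682
  C-H: 8 × 427 = 3416
  Σ(formed) = 4098 kJ
ΔH = Σ(broken) − Σ(formed) = 3777 − 4098 = −321 kJ

ΔH ≈ −321 kJ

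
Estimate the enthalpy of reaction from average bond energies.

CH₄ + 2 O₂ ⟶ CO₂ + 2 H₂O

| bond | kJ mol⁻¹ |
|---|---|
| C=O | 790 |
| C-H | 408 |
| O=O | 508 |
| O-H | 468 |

Bonds broken (reactants):
  C-H: 4 × 408 = 1632
  O=O: 2 × 508 = 1016
  Σ(broken) = 2648 kJ
Bonds formed (products):
  C=O: 2 × 790 = 1580
  O-H: 4 × 468 = 1872
  Σ(formed) = 3452 kJ
ΔH = Σ(broken) − Σ(formed) = 2648 − 3452 = −804 kJ

ΔH ≈ −804 kJ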